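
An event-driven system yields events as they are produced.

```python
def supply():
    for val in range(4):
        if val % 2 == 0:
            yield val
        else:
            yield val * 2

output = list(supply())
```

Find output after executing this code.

Step 1: For each val in range(4), yield val if even, else val*2:
  val=0 (even): yield 0
  val=1 (odd): yield 1*2 = 2
  val=2 (even): yield 2
  val=3 (odd): yield 3*2 = 6
Therefore output = [0, 2, 2, 6].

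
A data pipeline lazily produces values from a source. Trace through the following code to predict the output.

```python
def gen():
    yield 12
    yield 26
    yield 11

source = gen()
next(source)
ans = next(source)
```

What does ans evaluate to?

Step 1: gen() creates a generator.
Step 2: next(source) yields 12 (consumed and discarded).
Step 3: next(source) yields 26, assigned to ans.
Therefore ans = 26.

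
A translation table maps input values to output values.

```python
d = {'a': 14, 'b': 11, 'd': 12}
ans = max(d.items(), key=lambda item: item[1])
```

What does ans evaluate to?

Step 1: Find item with maximum value:
  ('a', 14)
  ('b', 11)
  ('d', 12)
Step 2: Maximum value is 14 at key 'a'.
Therefore ans = ('a', 14).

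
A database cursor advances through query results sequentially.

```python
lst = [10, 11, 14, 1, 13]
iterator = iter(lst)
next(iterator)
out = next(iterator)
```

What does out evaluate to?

Step 1: Create iterator over [10, 11, 14, 1, 13].
Step 2: next() consumes 10.
Step 3: next() returns 11.
Therefore out = 11.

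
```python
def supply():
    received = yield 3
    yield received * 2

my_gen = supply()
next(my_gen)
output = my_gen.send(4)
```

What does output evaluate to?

Step 1: next(my_gen) advances to first yield, producing 3.
Step 2: send(4) resumes, received = 4.
Step 3: yield received * 2 = 4 * 2 = 8.
Therefore output = 8.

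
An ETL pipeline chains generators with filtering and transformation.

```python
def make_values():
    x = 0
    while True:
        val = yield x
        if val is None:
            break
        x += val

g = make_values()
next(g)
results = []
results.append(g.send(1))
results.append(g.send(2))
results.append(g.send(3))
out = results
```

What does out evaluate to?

Step 1: next(g) -> yield 0.
Step 2: send(1) -> x = 1, yield 1.
Step 3: send(2) -> x = 3, yield 3.
Step 4: send(3) -> x = 6, yield 6.
Therefore out = [1, 3, 6].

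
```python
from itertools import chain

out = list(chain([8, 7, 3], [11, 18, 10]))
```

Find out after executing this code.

Step 1: chain() concatenates iterables: [8, 7, 3] + [11, 18, 10].
Therefore out = [8, 7, 3, 11, 18, 10].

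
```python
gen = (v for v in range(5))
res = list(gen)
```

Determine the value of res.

Step 1: Generator expression iterates range(5): [0, 1, 2, 3, 4].
Step 2: list() collects all values.
Therefore res = [0, 1, 2, 3, 4].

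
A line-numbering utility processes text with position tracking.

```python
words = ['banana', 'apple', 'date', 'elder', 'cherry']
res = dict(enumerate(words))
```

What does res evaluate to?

Step 1: enumerate pairs indices with words:
  0 -> 'banana'
  1 -> 'apple'
  2 -> 'date'
  3 -> 'elder'
  4 -> 'cherry'
Therefore res = {0: 'banana', 1: 'apple', 2: 'date', 3: 'elder', 4: 'cherry'}.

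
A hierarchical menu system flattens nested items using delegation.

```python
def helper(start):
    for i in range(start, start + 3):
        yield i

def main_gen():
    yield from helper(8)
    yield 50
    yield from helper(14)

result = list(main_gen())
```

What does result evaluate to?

Step 1: main_gen() delegates to helper(8):
  yield 8
  yield 9
  yield 10
Step 2: yield 50
Step 3: Delegates to helper(14):
  yield 14
  yield 15
  yield 16
Therefore result = [8, 9, 10, 50, 14, 15, 16].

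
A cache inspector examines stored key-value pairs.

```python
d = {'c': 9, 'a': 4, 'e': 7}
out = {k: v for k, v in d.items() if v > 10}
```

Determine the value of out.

Step 1: Filter items where value > 10:
  'c': 9 <= 10: removed
  'a': 4 <= 10: removed
  'e': 7 <= 10: removed
Therefore out = {}.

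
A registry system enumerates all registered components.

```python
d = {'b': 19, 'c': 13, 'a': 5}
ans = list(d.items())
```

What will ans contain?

Step 1: d.items() returns (key, value) pairs in insertion order.
Therefore ans = [('b', 19), ('c', 13), ('a', 5)].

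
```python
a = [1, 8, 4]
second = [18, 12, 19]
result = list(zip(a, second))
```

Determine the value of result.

Step 1: zip pairs elements at same index:
  Index 0: (1, 18)
  Index 1: (8, 12)
  Index 2: (4, 19)
Therefore result = [(1, 18), (8, 12), (4, 19)].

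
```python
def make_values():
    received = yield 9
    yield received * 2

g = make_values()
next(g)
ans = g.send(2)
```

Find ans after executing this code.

Step 1: next(g) advances to first yield, producing 9.
Step 2: send(2) resumes, received = 2.
Step 3: yield received * 2 = 2 * 2 = 4.
Therefore ans = 4.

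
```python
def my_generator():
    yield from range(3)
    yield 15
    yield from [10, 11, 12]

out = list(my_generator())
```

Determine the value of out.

Step 1: Trace yields in order:
  yield 0
  yield 1
  yield 2
  yield 15
  yield 10
  yield 11
  yield 12
Therefore out = [0, 1, 2, 15, 10, 11, 12].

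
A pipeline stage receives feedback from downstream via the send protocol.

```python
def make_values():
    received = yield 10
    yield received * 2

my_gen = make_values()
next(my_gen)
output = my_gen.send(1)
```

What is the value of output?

Step 1: next(my_gen) advances to first yield, producing 10.
Step 2: send(1) resumes, received = 1.
Step 3: yield received * 2 = 1 * 2 = 2.
Therefore output = 2.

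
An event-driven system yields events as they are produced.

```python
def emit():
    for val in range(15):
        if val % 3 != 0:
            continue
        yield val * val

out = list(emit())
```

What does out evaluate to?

Step 1: Only yield val**2 when val is divisible by 3:
  val=0: 0 % 3 == 0, yield 0**2 = 0
  val=3: 3 % 3 == 0, yield 3**2 = 9
  val=6: 6 % 3 == 0, yield 6**2 = 36
  val=9: 9 % 3 == 0, yield 9**2 = 81
  val=12: 12 % 3 == 0, yield 12**2 = 144
Therefore out = [0, 9, 36, 81, 144].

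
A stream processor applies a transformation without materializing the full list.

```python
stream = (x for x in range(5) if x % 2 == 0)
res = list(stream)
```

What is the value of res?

Step 1: Filter range(5) keeping only even values:
  x=0: even, included
  x=1: odd, excluded
  x=2: even, included
  x=3: odd, excluded
  x=4: even, included
Therefore res = [0, 2, 4].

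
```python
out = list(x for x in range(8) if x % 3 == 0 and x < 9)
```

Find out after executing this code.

Step 1: Filter range(8) where x % 3 == 0 and x < 9:
  x=0: both conditions met, included
  x=1: excluded (1 % 3 != 0)
  x=2: excluded (2 % 3 != 0)
  x=3: both conditions met, included
  x=4: excluded (4 % 3 != 0)
  x=5: excluded (5 % 3 != 0)
  x=6: both conditions met, included
  x=7: excluded (7 % 3 != 0)
Therefore out = [0, 3, 6].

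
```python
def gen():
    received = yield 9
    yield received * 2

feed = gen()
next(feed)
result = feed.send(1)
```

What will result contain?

Step 1: next(feed) advances to first yield, producing 9.
Step 2: send(1) resumes, received = 1.
Step 3: yield received * 2 = 1 * 2 = 2.
Therefore result = 2.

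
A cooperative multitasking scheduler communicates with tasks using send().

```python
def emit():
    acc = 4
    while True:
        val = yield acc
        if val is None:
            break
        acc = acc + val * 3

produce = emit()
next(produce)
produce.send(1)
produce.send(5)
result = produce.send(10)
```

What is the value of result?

Step 1: next() -> yield acc=4.
Step 2: send(1) -> val=1, acc = 4 + 1*3 = 7, yield 7.
Step 3: send(5) -> val=5, acc = 7 + 5*3 = 22, yield 22.
Step 4: send(10) -> val=10, acc = 22 + 10*3 = 52, yield 52.
Therefore result = 52.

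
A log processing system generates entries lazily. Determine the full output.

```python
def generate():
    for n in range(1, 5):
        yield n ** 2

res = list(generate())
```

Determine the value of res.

Step 1: For each n in range(1, 5), yield n**2:
  n=1: yield 1**2 = 1
  n=2: yield 2**2 = 4
  n=3: yield 3**2 = 9
  n=4: yield 4**2 = 16
Therefore res = [1, 4, 9, 16].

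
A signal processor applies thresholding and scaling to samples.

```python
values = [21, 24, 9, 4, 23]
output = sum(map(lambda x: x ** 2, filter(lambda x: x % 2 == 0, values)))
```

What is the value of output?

Step 1: Filter even numbers from [21, 24, 9, 4, 23]: [24, 4]
Step 2: Square each: [576, 16]
Step 3: Sum = 592.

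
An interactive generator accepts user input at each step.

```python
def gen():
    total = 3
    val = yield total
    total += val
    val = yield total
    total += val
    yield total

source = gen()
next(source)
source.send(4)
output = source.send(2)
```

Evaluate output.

Step 1: next() -> yield total=3.
Step 2: send(4) -> val=4, total = 3+4 = 7, yield 7.
Step 3: send(2) -> val=2, total = 7+2 = 9, yield 9.
Therefore output = 9.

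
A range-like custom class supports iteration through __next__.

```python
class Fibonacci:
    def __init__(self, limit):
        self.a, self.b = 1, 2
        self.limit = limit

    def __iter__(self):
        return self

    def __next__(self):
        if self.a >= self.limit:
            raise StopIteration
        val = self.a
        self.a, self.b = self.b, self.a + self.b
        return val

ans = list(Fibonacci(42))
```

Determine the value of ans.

Step 1: Fibonacci-like sequence (a=1, b=2) until >= 42:
  Yield 1, then a,b = 2,3
  Yield 2, then a,b = 3,5
  Yield 3, then a,b = 5,8
  Yield 5, then a,b = 8,13
  Yield 8, then a,b = 13,21
  Yield 13, then a,b = 21,34
  Yield 21, then a,b = 34,55
  Yield 34, then a,b = 55,89
Step 2: 55 >= 42, stop.
Therefore ans = [1, 2, 3, 5, 8, 13, 21, 34].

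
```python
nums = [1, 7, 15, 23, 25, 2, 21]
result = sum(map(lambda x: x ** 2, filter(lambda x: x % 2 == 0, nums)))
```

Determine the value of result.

Step 1: Filter even numbers from [1, 7, 15, 23, 25, 2, 21]: [2]
Step 2: Square each: [4]
Step 3: Sum = 4.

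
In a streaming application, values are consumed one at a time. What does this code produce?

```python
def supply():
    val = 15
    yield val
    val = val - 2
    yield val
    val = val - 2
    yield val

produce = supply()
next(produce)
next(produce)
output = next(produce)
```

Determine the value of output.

Step 1: Trace through generator execution:
  Yield 1: val starts at 15, yield 15
  Yield 2: val = 15 - 2 = 13, yield 13
  Yield 3: val = 13 - 2 = 11, yield 11
Step 2: First next() gets 15, second next() gets the second value, third next() yields 11.
Therefore output = 11.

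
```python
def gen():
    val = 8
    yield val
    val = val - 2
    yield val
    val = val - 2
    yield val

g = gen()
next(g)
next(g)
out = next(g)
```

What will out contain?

Step 1: Trace through generator execution:
  Yield 1: val starts at 8, yield 8
  Yield 2: val = 8 - 2 = 6, yield 6
  Yield 3: val = 6 - 2 = 4, yield 4
Step 2: First next() gets 8, second next() gets the second value, third next() yields 4.
Therefore out = 4.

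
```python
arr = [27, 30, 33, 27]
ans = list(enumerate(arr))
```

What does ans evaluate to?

Step 1: enumerate pairs each element with its index:
  (0, 27)
  (1, 30)
  (2, 33)
  (3, 27)
Therefore ans = [(0, 27), (1, 30), (2, 33), (3, 27)].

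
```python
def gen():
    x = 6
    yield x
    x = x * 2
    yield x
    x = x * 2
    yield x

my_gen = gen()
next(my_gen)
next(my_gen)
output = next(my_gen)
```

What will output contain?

Step 1: Trace through generator execution:
  Yield 1: x starts at 6, yield 6
  Yield 2: x = 6 * 2 = 12, yield 12
  Yield 3: x = 12 * 2 = 24, yield 24
Step 2: First next() gets 6, second next() gets the second value, third next() yields 24.
Therefore output = 24.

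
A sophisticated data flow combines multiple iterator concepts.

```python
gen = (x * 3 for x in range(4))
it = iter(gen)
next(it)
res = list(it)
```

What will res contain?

Step 1: Generator produces [0, 3, 6, 9].
Step 2: next(it) consumes first element (0).
Step 3: list(it) collects remaining: [3, 6, 9].
Therefore res = [3, 6, 9].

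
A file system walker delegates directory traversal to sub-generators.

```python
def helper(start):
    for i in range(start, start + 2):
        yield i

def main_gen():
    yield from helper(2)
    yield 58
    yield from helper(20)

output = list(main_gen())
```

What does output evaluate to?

Step 1: main_gen() delegates to helper(2):
  yield 2
  yield 3
Step 2: yield 58
Step 3: Delegates to helper(20):
  yield 20
  yield 21
Therefore output = [2, 3, 58, 20, 21].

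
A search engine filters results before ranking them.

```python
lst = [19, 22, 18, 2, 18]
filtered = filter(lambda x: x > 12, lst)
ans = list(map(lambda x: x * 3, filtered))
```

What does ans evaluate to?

Step 1: Filter lst for elements > 12:
  19: kept
  22: kept
  18: kept
  2: removed
  18: kept
Step 2: Map x * 3 on filtered [19, 22, 18, 18]:
  19 -> 57
  22 -> 66
  18 -> 54
  18 -> 54
Therefore ans = [57, 66, 54, 54].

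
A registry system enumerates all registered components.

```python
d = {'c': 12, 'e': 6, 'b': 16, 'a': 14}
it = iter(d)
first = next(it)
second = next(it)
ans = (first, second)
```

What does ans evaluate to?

Step 1: iter(d) iterates over keys: ['c', 'e', 'b', 'a'].
Step 2: first = next(it) = 'c', second = next(it) = 'e'.
Therefore ans = ('c', 'e').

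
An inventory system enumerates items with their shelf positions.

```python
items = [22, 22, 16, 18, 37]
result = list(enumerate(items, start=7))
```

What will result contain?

Step 1: enumerate with start=7:
  (7, 22)
  (8, 22)
  (9, 16)
  (10, 18)
  (11, 37)
Therefore result = [(7, 22), (8, 22), (9, 16), (10, 18), (11, 37)].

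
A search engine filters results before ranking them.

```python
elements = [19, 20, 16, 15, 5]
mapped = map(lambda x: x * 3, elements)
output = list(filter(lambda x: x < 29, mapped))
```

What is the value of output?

Step 1: Map x * 3:
  19 -> 57
  20 -> 60
  16 -> 48
  15 -> 45
  5 -> 15
Step 2: Filter for < 29:
  57: removed
  60: removed
  48: removed
  45: removed
  15: kept
Therefore output = [15].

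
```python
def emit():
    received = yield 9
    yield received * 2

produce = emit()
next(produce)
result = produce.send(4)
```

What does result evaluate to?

Step 1: next(produce) advances to first yield, producing 9.
Step 2: send(4) resumes, received = 4.
Step 3: yield received * 2 = 4 * 2 = 8.
Therefore result = 8.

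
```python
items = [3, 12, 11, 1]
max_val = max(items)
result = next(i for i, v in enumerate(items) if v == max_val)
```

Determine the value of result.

Step 1: max([3, 12, 11, 1]) = 12.
Step 2: Find first index where value == 12:
  Index 0: 3 != 12
  Index 1: 12 == 12, found!
Therefore result = 1.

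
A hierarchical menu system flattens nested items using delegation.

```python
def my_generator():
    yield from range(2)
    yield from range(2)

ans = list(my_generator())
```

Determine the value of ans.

Step 1: Trace yields in order:
  yield 0
  yield 1
  yield 0
  yield 1
Therefore ans = [0, 1, 0, 1].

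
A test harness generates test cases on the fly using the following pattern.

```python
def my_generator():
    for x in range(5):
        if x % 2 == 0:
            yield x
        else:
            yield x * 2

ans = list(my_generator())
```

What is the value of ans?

Step 1: For each x in range(5), yield x if even, else x*2:
  x=0 (even): yield 0
  x=1 (odd): yield 1*2 = 2
  x=2 (even): yield 2
  x=3 (odd): yield 3*2 = 6
  x=4 (even): yield 4
Therefore ans = [0, 2, 2, 6, 4].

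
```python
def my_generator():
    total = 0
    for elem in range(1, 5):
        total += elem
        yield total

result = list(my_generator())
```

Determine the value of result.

Step 1: Generator accumulates running sum:
  elem=1: total = 1, yield 1
  elem=2: total = 3, yield 3
  elem=3: total = 6, yield 6
  elem=4: total = 10, yield 10
Therefore result = [1, 3, 6, 10].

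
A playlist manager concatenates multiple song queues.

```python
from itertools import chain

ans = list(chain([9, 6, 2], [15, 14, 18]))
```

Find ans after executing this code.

Step 1: chain() concatenates iterables: [9, 6, 2] + [15, 14, 18].
Therefore ans = [9, 6, 2, 15, 14, 18].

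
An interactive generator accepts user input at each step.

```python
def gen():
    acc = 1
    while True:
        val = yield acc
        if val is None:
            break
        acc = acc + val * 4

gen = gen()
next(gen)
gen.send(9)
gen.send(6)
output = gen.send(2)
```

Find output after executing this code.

Step 1: next() -> yield acc=1.
Step 2: send(9) -> val=9, acc = 1 + 9*4 = 37, yield 37.
Step 3: send(6) -> val=6, acc = 37 + 6*4 = 61, yield 61.
Step 4: send(2) -> val=2, acc = 61 + 2*4 = 69, yield 69.
Therefore output = 69.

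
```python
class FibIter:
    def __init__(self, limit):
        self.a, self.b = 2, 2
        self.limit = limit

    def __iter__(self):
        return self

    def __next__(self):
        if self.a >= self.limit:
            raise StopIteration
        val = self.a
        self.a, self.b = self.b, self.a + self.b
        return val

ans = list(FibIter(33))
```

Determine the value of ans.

Step 1: Fibonacci-like sequence (a=2, b=2) until >= 33:
  Yield 2, then a,b = 2,4
  Yield 2, then a,b = 4,6
  Yield 4, then a,b = 6,10
  Yield 6, then a,b = 10,16
  Yield 10, then a,b = 16,26
  Yield 16, then a,b = 26,42
  Yield 26, then a,b = 42,68
Step 2: 42 >= 33, stop.
Therefore ans = [2, 2, 4, 6, 10, 16, 26].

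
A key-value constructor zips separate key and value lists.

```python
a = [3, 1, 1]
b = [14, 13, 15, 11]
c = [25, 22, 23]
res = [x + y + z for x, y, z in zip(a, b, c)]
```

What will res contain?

Step 1: zip three lists (truncates to shortest, len=3):
  3 + 14 + 25 = 42
  1 + 13 + 22 = 36
  1 + 15 + 23 = 39
Therefore res = [42, 36, 39].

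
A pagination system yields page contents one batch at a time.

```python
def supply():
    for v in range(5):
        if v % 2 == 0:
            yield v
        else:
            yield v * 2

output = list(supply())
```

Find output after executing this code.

Step 1: For each v in range(5), yield v if even, else v*2:
  v=0 (even): yield 0
  v=1 (odd): yield 1*2 = 2
  v=2 (even): yield 2
  v=3 (odd): yield 3*2 = 6
  v=4 (even): yield 4
Therefore output = [0, 2, 2, 6, 4].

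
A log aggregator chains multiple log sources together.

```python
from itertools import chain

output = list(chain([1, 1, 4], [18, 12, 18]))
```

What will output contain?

Step 1: chain() concatenates iterables: [1, 1, 4] + [18, 12, 18].
Therefore output = [1, 1, 4, 18, 12, 18].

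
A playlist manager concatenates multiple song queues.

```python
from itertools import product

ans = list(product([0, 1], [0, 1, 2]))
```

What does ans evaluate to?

Step 1: product([0, 1], [0, 1, 2]) gives all pairs:
  (0, 0)
  (0, 1)
  (0, 2)
  (1, 0)
  (1, 1)
  (1, 2)
Therefore ans = [(0, 0), (0, 1), (0, 2), (1, 0), (1, 1), (1, 2)].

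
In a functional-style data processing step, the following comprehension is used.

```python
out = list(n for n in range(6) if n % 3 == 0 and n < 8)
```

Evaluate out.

Step 1: Filter range(6) where n % 3 == 0 and n < 8:
  n=0: both conditions met, included
  n=1: excluded (1 % 3 != 0)
  n=2: excluded (2 % 3 != 0)
  n=3: both conditions met, included
  n=4: excluded (4 % 3 != 0)
  n=5: excluded (5 % 3 != 0)
Therefore out = [0, 3].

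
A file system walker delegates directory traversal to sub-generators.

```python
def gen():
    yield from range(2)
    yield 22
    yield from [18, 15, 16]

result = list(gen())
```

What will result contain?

Step 1: Trace yields in order:
  yield 0
  yield 1
  yield 22
  yield 18
  yield 15
  yield 16
Therefore result = [0, 1, 22, 18, 15, 16].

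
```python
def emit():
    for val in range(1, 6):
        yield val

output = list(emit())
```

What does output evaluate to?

Step 1: The generator yields each value from range(1, 6).
Step 2: list() consumes all yields: [1, 2, 3, 4, 5].
Therefore output = [1, 2, 3, 4, 5].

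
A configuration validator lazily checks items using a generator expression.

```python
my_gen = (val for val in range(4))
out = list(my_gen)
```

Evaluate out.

Step 1: Generator expression iterates range(4): [0, 1, 2, 3].
Step 2: list() collects all values.
Therefore out = [0, 1, 2, 3].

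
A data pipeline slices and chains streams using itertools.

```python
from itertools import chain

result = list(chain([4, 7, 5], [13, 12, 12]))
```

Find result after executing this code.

Step 1: chain() concatenates iterables: [4, 7, 5] + [13, 12, 12].
Therefore result = [4, 7, 5, 13, 12, 12].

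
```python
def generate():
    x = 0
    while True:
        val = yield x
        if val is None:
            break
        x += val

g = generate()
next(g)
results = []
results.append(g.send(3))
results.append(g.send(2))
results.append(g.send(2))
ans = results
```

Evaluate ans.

Step 1: next(g) -> yield 0.
Step 2: send(3) -> x = 3, yield 3.
Step 3: send(2) -> x = 5, yield 5.
Step 4: send(2) -> x = 7, yield 7.
Therefore ans = [3, 5, 7].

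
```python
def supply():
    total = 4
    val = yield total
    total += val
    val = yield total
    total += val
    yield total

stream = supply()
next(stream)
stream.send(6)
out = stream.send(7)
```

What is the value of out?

Step 1: next() -> yield total=4.
Step 2: send(6) -> val=6, total = 4+6 = 10, yield 10.
Step 3: send(7) -> val=7, total = 10+7 = 17, yield 17.
Therefore out = 17.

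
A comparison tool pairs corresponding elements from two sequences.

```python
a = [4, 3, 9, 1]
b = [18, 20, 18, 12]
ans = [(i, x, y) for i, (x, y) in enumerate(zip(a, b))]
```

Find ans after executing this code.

Step 1: enumerate(zip(a, b)) gives index with paired elements:
  i=0: (4, 18)
  i=1: (3, 20)
  i=2: (9, 18)
  i=3: (1, 12)
Therefore ans = [(0, 4, 18), (1, 3, 20), (2, 9, 18), (3, 1, 12)].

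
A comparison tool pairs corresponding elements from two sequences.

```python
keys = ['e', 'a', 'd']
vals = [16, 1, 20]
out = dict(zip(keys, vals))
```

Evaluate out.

Step 1: zip pairs keys with values:
  'e' -> 16
  'a' -> 1
  'd' -> 20
Therefore out = {'e': 16, 'a': 1, 'd': 20}.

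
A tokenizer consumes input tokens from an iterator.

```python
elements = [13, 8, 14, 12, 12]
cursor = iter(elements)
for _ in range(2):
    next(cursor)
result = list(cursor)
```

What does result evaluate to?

Step 1: Create iterator over [13, 8, 14, 12, 12].
Step 2: Advance 2 positions (consuming [13, 8]).
Step 3: list() collects remaining elements: [14, 12, 12].
Therefore result = [14, 12, 12].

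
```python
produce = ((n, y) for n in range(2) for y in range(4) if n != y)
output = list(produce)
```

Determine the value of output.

Step 1: Nested generator over range(2) x range(4) where n != y:
  (0, 0): excluded (n == y)
  (0, 1): included
  (0, 2): included
  (0, 3): included
  (1, 0): included
  (1, 1): excluded (n == y)
  (1, 2): included
  (1, 3): included
Therefore output = [(0, 1), (0, 2), (0, 3), (1, 0), (1, 2), (1, 3)].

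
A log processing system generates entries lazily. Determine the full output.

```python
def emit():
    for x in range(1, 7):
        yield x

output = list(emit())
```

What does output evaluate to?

Step 1: The generator yields each value from range(1, 7).
Step 2: list() consumes all yields: [1, 2, 3, 4, 5, 6].
Therefore output = [1, 2, 3, 4, 5, 6].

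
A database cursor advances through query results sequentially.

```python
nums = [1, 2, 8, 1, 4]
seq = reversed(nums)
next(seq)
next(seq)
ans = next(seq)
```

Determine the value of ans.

Step 1: reversed([1, 2, 8, 1, 4]) gives iterator: [4, 1, 8, 2, 1].
Step 2: First next() = 4, second next() = 1.
Step 3: Third next() = 8.
Therefore ans = 8.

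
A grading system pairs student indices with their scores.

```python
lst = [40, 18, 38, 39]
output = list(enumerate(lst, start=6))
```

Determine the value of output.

Step 1: enumerate with start=6:
  (6, 40)
  (7, 18)
  (8, 38)
  (9, 39)
Therefore output = [(6, 40), (7, 18), (8, 38), (9, 39)].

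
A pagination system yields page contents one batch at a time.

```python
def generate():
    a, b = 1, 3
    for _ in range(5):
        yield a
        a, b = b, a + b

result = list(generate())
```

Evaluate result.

Step 1: Fibonacci-like sequence starting with a=1, b=3:
  Iteration 1: yield a=1, then a,b = 3,4
  Iteration 2: yield a=3, then a,b = 4,7
  Iteration 3: yield a=4, then a,b = 7,11
  Iteration 4: yield a=7, then a,b = 11,18
  Iteration 5: yield a=11, then a,b = 18,29
Therefore result = [1, 3, 4, 7, 11].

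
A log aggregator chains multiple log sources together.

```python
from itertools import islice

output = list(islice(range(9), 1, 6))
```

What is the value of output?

Step 1: islice(range(9), 1, 6) takes elements at indices [1, 6).
Step 2: Elements: [1, 2, 3, 4, 5].
Therefore output = [1, 2, 3, 4, 5].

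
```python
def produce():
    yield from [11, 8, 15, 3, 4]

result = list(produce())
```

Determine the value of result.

Step 1: yield from delegates to the iterable, yielding each element.
Step 2: Collected values: [11, 8, 15, 3, 4].
Therefore result = [11, 8, 15, 3, 4].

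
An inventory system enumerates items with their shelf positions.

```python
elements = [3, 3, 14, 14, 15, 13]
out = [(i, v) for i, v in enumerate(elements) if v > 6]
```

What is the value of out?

Step 1: Filter enumerate([3, 3, 14, 14, 15, 13]) keeping v > 6:
  (0, 3): 3 <= 6, excluded
  (1, 3): 3 <= 6, excluded
  (2, 14): 14 > 6, included
  (3, 14): 14 > 6, included
  (4, 15): 15 > 6, included
  (5, 13): 13 > 6, included
Therefore out = [(2, 14), (3, 14), (4, 15), (5, 13)].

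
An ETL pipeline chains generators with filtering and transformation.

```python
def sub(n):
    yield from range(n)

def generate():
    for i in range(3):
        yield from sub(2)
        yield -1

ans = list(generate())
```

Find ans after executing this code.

Step 1: For each i in range(3):
  i=0: yield from sub(2) -> [0, 1], then yield -1
  i=1: yield from sub(2) -> [0, 1], then yield -1
  i=2: yield from sub(2) -> [0, 1], then yield -1
Therefore ans = [0, 1, -1, 0, 1, -1, 0, 1, -1].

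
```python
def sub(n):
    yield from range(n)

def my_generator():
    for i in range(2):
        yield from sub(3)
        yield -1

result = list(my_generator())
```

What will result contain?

Step 1: For each i in range(2):
  i=0: yield from sub(3) -> [0, 1, 2], then yield -1
  i=1: yield from sub(3) -> [0, 1, 2], then yield -1
Therefore result = [0, 1, 2, -1, 0, 1, 2, -1].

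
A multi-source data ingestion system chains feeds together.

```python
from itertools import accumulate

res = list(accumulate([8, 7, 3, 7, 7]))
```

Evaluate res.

Step 1: accumulate computes running sums:
  + 8 = 8
  + 7 = 15
  + 3 = 18
  + 7 = 25
  + 7 = 32
Therefore res = [8, 15, 18, 25, 32].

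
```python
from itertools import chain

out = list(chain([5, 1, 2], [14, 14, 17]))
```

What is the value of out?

Step 1: chain() concatenates iterables: [5, 1, 2] + [14, 14, 17].
Therefore out = [5, 1, 2, 14, 14, 17].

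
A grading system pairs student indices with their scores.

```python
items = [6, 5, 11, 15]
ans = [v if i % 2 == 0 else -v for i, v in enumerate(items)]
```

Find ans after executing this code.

Step 1: For each (i, v), keep v if i is even, negate if odd:
  i=0 (even): keep 6
  i=1 (odd): negate to -5
  i=2 (even): keep 11
  i=3 (odd): negate to -15
Therefore ans = [6, -5, 11, -15].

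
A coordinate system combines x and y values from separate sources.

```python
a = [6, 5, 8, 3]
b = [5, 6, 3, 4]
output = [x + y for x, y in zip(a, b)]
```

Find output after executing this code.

Step 1: Add corresponding elements:
  6 + 5 = 11
  5 + 6 = 11
  8 + 3 = 11
  3 + 4 = 7
Therefore output = [11, 11, 11, 7].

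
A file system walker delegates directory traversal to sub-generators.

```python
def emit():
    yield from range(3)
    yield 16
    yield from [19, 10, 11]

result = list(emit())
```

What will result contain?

Step 1: Trace yields in order:
  yield 0
  yield 1
  yield 2
  yield 16
  yield 19
  yield 10
  yield 11
Therefore result = [0, 1, 2, 16, 19, 10, 11].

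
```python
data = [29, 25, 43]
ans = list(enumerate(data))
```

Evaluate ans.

Step 1: enumerate pairs each element with its index:
  (0, 29)
  (1, 25)
  (2, 43)
Therefore ans = [(0, 29), (1, 25), (2, 43)].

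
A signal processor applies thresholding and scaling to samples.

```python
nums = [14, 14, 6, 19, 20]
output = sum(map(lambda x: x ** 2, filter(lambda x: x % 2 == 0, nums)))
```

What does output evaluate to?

Step 1: Filter even numbers from [14, 14, 6, 19, 20]: [14, 14, 6, 20]
Step 2: Square each: [196, 196, 36, 400]
Step 3: Sum = 828.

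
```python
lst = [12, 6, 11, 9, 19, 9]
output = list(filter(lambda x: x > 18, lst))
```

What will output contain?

Step 1: Filter elements > 18:
  12: removed
  6: removed
  11: removed
  9: removed
  19: kept
  9: removed
Therefore output = [19].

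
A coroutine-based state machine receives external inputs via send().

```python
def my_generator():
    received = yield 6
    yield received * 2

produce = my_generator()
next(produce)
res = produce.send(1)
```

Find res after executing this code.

Step 1: next(produce) advances to first yield, producing 6.
Step 2: send(1) resumes, received = 1.
Step 3: yield received * 2 = 1 * 2 = 2.
Therefore res = 2.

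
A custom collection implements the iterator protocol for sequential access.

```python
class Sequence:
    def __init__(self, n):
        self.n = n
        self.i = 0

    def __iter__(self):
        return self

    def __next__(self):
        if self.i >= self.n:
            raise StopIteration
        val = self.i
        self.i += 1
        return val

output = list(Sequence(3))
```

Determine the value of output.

Step 1: Sequence(3) creates an iterator counting 0 to 2.
Step 2: list() consumes all values: [0, 1, 2].
Therefore output = [0, 1, 2].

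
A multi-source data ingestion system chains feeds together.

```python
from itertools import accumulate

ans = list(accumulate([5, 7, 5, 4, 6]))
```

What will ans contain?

Step 1: accumulate computes running sums:
  + 5 = 5
  + 7 = 12
  + 5 = 17
  + 4 = 21
  + 6 = 27
Therefore ans = [5, 12, 17, 21, 27].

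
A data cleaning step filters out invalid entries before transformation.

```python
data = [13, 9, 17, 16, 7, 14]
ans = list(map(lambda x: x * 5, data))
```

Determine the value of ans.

Step 1: Apply lambda x: x * 5 to each element:
  13 -> 65
  9 -> 45
  17 -> 85
  16 -> 80
  7 -> 35
  14 -> 70
Therefore ans = [65, 45, 85, 80, 35, 70].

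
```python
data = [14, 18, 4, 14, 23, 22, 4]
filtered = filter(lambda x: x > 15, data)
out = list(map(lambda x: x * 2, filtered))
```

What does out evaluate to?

Step 1: Filter data for elements > 15:
  14: removed
  18: kept
  4: removed
  14: removed
  23: kept
  22: kept
  4: removed
Step 2: Map x * 2 on filtered [18, 23, 22]:
  18 -> 36
  23 -> 46
  22 -> 44
Therefore out = [36, 46, 44].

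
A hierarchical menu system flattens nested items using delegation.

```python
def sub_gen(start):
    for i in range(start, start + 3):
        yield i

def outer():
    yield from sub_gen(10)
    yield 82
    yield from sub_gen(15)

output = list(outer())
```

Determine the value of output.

Step 1: outer() delegates to sub_gen(10):
  yield 10
  yield 11
  yield 12
Step 2: yield 82
Step 3: Delegates to sub_gen(15):
  yield 15
  yield 16
  yield 17
Therefore output = [10, 11, 12, 82, 15, 16, 17].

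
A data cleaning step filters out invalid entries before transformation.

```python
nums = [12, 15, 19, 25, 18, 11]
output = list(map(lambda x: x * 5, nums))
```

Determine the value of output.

Step 1: Apply lambda x: x * 5 to each element:
  12 -> 60
  15 -> 75
  19 -> 95
  25 -> 125
  18 -> 90
  11 -> 55
Therefore output = [60, 75, 95, 125, 90, 55].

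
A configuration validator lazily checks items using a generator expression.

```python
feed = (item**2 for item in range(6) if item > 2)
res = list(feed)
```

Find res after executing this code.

Step 1: For range(6), keep item > 2, then square:
  item=0: 0 <= 2, excluded
  item=1: 1 <= 2, excluded
  item=2: 2 <= 2, excluded
  item=3: 3 > 2, yield 3**2 = 9
  item=4: 4 > 2, yield 4**2 = 16
  item=5: 5 > 2, yield 5**2 = 25
Therefore res = [9, 16, 25].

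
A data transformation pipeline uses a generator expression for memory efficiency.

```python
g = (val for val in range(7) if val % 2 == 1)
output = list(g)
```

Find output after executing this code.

Step 1: Filter range(7) keeping only odd values:
  val=0: even, excluded
  val=1: odd, included
  val=2: even, excluded
  val=3: odd, included
  val=4: even, excluded
  val=5: odd, included
  val=6: even, excluded
Therefore output = [1, 3, 5].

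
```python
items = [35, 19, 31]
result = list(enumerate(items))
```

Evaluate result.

Step 1: enumerate pairs each element with its index:
  (0, 35)
  (1, 19)
  (2, 31)
Therefore result = [(0, 35), (1, 19), (2, 31)].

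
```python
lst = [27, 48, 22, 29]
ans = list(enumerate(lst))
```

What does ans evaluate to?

Step 1: enumerate pairs each element with its index:
  (0, 27)
  (1, 48)
  (2, 22)
  (3, 29)
Therefore ans = [(0, 27), (1, 48), (2, 22), (3, 29)].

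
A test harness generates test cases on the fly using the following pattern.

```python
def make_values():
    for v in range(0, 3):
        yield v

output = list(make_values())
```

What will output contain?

Step 1: The generator yields each value from range(0, 3).
Step 2: list() consumes all yields: [0, 1, 2].
Therefore output = [0, 1, 2].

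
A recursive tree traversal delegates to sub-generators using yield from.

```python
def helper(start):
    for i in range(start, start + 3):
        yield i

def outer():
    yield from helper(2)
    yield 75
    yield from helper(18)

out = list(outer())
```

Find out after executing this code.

Step 1: outer() delegates to helper(2):
  yield 2
  yield 3
  yield 4
Step 2: yield 75
Step 3: Delegates to helper(18):
  yield 18
  yield 19
  yield 20
Therefore out = [2, 3, 4, 75, 18, 19, 20].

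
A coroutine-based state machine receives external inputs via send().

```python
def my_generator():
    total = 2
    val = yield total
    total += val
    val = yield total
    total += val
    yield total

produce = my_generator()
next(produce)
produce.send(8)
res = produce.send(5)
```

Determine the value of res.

Step 1: next() -> yield total=2.
Step 2: send(8) -> val=8, total = 2+8 = 10, yield 10.
Step 3: send(5) -> val=5, total = 10+5 = 15, yield 15.
Therefore res = 15.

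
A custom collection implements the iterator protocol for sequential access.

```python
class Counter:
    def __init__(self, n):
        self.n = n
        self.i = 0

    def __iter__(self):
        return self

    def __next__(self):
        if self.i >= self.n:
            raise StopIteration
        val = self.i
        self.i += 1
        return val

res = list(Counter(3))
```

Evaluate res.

Step 1: Counter(3) creates an iterator counting 0 to 2.
Step 2: list() consumes all values: [0, 1, 2].
Therefore res = [0, 1, 2].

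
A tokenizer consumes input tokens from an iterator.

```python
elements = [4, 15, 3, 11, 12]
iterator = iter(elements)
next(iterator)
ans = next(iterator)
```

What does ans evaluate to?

Step 1: Create iterator over [4, 15, 3, 11, 12].
Step 2: next() consumes 4.
Step 3: next() returns 15.
Therefore ans = 15.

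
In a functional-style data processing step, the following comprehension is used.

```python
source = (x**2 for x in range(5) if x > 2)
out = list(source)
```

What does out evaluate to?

Step 1: For range(5), keep x > 2, then square:
  x=0: 0 <= 2, excluded
  x=1: 1 <= 2, excluded
  x=2: 2 <= 2, excluded
  x=3: 3 > 2, yield 3**2 = 9
  x=4: 4 > 2, yield 4**2 = 16
Therefore out = [9, 16].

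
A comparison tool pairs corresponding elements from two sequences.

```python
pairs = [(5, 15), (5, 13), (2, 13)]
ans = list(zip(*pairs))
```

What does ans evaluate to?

Step 1: zip(*pairs) transposes: unzips [(5, 15), (5, 13), (2, 13)] into separate sequences.
Step 2: First elements: (5, 5, 2), second elements: (15, 13, 13).
Therefore ans = [(5, 5, 2), (15, 13, 13)].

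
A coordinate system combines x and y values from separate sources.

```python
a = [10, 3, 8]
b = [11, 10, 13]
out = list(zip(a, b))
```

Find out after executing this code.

Step 1: zip pairs elements at same index:
  Index 0: (10, 11)
  Index 1: (3, 10)
  Index 2: (8, 13)
Therefore out = [(10, 11), (3, 10), (8, 13)].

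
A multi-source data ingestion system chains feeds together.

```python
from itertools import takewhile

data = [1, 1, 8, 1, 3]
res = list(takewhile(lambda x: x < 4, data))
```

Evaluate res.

Step 1: takewhile stops at first element >= 4:
  1 < 4: take
  1 < 4: take
  8 >= 4: stop
Therefore res = [1, 1].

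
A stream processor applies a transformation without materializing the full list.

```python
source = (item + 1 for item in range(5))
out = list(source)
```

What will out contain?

Step 1: For each item in range(5), compute item+1:
  item=0: 0+1 = 1
  item=1: 1+1 = 2
  item=2: 2+1 = 3
  item=3: 3+1 = 4
  item=4: 4+1 = 5
Therefore out = [1, 2, 3, 4, 5].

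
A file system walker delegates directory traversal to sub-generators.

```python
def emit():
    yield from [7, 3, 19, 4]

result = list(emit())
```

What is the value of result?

Step 1: yield from delegates to the iterable, yielding each element.
Step 2: Collected values: [7, 3, 19, 4].
Therefore result = [7, 3, 19, 4].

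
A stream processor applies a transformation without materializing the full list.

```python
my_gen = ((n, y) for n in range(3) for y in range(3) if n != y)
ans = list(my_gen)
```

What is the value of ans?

Step 1: Nested generator over range(3) x range(3) where n != y:
  (0, 0): excluded (n == y)
  (0, 1): included
  (0, 2): included
  (1, 0): included
  (1, 1): excluded (n == y)
  (1, 2): included
  (2, 0): included
  (2, 1): included
  (2, 2): excluded (n == y)
Therefore ans = [(0, 1), (0, 2), (1, 0), (1, 2), (2, 0), (2, 1)].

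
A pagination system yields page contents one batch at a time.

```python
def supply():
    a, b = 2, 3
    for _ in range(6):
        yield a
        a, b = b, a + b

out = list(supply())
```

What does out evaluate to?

Step 1: Fibonacci-like sequence starting with a=2, b=3:
  Iteration 1: yield a=2, then a,b = 3,5
  Iteration 2: yield a=3, then a,b = 5,8
  Iteration 3: yield a=5, then a,b = 8,13
  Iteration 4: yield a=8, then a,b = 13,21
  Iteration 5: yield a=13, then a,b = 21,34
  Iteration 6: yield a=21, then a,b = 34,55
Therefore out = [2, 3, 5, 8, 13, 21].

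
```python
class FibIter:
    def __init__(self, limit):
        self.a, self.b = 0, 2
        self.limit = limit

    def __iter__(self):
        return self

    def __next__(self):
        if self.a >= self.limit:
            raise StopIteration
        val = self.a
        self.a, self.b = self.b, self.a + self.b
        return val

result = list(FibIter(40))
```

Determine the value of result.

Step 1: Fibonacci-like sequence (a=0, b=2) until >= 40:
  Yield 0, then a,b = 2,2
  Yield 2, then a,b = 2,4
  Yield 2, then a,b = 4,6
  Yield 4, then a,b = 6,10
  Yield 6, then a,b = 10,16
  Yield 10, then a,b = 16,26
  Yield 16, then a,b = 26,42
  Yield 26, then a,b = 42,68
Step 2: 42 >= 40, stop.
Therefore result = [0, 2, 2, 4, 6, 10, 16, 26].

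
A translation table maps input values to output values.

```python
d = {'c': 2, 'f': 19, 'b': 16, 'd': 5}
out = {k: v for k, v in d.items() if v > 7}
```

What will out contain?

Step 1: Filter items where value > 7:
  'c': 2 <= 7: removed
  'f': 19 > 7: kept
  'b': 16 > 7: kept
  'd': 5 <= 7: removed
Therefore out = {'f': 19, 'b': 16}.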